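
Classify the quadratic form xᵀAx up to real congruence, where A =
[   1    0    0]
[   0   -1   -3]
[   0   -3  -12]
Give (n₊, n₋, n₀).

step 0: pivot 1 → sign +
step 1: pivot -1 → sign −
step 2: pivot -3 → sign −
signature = (1, 2, 0)

Answer: (1, 2, 0)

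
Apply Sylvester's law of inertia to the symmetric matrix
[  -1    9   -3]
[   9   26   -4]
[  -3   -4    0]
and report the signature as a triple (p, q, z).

Answer: (2, 1, 0)

Derivation:
step 0: pivot -1 → sign −
step 1: pivot 107 → sign +
step 2: pivot 2/107 → sign +
signature = (2, 1, 0)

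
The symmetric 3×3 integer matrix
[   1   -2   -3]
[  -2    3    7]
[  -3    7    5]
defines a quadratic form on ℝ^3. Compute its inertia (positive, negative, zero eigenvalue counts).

step 0: pivot 1 → sign +
step 1: pivot -1 → sign −
step 2: pivot -3 → sign −
signature = (1, 2, 0)

Answer: (1, 2, 0)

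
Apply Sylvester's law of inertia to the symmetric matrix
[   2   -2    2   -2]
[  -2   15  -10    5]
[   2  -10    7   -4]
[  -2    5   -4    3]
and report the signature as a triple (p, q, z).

step 0: pivot 2 → sign +
step 1: pivot 13 → sign +
step 2: pivot 1/13 → sign +
step 3: row/col 3 already zero → sign 0
signature = (3, 0, 1)

Answer: (3, 0, 1)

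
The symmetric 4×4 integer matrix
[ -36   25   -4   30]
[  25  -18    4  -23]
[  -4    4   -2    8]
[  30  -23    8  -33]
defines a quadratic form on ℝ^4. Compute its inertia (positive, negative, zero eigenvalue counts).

step 0: pivot -36 → sign −
step 1: pivot -23/36 → sign −
step 2: pivot 18/23 → sign +
step 3: pivot -1 → sign −
signature = (1, 3, 0)

Answer: (1, 3, 0)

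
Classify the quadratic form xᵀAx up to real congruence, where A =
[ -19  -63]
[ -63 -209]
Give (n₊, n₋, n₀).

Answer: (0, 2, 0)

Derivation:
step 0: pivot -19 → sign −
step 1: pivot -2/19 → sign −
signature = (0, 2, 0)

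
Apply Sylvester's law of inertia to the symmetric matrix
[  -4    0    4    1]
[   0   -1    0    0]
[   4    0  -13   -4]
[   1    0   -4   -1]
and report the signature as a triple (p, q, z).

Answer: (1, 3, 0)

Derivation:
step 0: pivot -4 → sign −
step 1: pivot -1 → sign −
step 2: pivot -9 → sign −
step 3: pivot 1/4 → sign +
signature = (1, 3, 0)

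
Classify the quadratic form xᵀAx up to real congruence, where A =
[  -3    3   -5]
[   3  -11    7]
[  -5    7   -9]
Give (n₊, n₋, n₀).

step 0: pivot -3 → sign −
step 1: pivot -8 → sign −
step 2: pivot -1/6 → sign −
signature = (0, 3, 0)

Answer: (0, 3, 0)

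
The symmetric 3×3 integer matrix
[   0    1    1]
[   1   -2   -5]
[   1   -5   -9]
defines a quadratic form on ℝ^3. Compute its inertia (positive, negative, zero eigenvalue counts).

Answer: (1, 2, 0)

Derivation:
step 0: pivot -2 → sign −
step 1: pivot 1/2 → sign +
step 2: pivot -1 → sign −
signature = (1, 2, 0)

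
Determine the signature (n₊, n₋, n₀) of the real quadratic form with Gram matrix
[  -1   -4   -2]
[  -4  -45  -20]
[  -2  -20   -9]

Answer: (0, 3, 0)

Derivation:
step 0: pivot -1 → sign −
step 1: pivot -29 → sign −
step 2: pivot -1/29 → sign −
signature = (0, 3, 0)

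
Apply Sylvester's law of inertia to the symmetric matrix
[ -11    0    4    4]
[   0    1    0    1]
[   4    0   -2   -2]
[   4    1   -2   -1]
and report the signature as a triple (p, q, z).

step 0: pivot -11 → sign −
step 1: pivot 1 → sign +
step 2: pivot -6/11 → sign −
step 3: row/col 3 already zero → sign 0
signature = (1, 2, 1)

Answer: (1, 2, 1)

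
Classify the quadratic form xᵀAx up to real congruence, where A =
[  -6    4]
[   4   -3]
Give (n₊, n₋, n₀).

Answer: (0, 2, 0)

Derivation:
step 0: pivot -6 → sign −
step 1: pivot -1/3 → sign −
signature = (0, 2, 0)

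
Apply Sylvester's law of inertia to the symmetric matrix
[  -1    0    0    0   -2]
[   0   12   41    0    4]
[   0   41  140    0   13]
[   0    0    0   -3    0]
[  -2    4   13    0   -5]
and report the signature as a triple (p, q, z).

step 0: pivot -1 → sign −
step 1: pivot 12 → sign +
step 2: pivot -1/12 → sign −
step 3: pivot -3 → sign −
step 4: pivot 3 → sign +
signature = (2, 3, 0)

Answer: (2, 3, 0)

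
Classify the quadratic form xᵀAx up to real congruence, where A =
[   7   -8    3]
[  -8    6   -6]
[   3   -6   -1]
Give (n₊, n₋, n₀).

step 0: pivot 7 → sign +
step 1: pivot -22/7 → sign −
step 2: pivot -2/11 → sign −
signature = (1, 2, 0)

Answer: (1, 2, 0)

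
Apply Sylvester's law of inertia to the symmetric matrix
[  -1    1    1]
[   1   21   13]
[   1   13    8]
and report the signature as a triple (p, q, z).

step 0: pivot -1 → sign −
step 1: pivot 22 → sign +
step 2: pivot 1/11 → sign +
signature = (2, 1, 0)

Answer: (2, 1, 0)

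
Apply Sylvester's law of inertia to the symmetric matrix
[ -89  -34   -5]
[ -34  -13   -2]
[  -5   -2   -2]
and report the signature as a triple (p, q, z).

step 0: pivot -89 → sign −
step 1: pivot -1/89 → sign −
step 2: pivot -1 → sign −
signature = (0, 3, 0)

Answer: (0, 3, 0)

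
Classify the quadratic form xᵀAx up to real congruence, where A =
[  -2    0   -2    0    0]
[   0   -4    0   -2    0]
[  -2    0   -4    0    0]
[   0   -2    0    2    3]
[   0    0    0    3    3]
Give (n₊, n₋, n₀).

step 0: pivot -2 → sign −
step 1: pivot -4 → sign −
step 2: pivot -2 → sign −
step 3: pivot 3 → sign +
step 4: row/col 4 already zero → sign 0
signature = (1, 3, 1)

Answer: (1, 3, 1)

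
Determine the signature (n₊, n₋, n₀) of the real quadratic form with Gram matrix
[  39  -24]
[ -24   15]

Answer: (2, 0, 0)

Derivation:
step 0: pivot 39 → sign +
step 1: pivot 3/13 → sign +
signature = (2, 0, 0)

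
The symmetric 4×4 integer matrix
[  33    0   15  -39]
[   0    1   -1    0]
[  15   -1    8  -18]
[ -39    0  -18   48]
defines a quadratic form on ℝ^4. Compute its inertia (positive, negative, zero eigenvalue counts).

step 0: pivot 33 → sign +
step 1: pivot 1 → sign +
step 2: pivot 2/11 → sign +
step 3: pivot 3/2 → sign +
signature = (4, 0, 0)

Answer: (4, 0, 0)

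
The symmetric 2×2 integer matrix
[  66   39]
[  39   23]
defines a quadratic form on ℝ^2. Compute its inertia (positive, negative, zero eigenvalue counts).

step 0: pivot 66 → sign +
step 1: pivot -1/22 → sign −
signature = (1, 1, 0)

Answer: (1, 1, 0)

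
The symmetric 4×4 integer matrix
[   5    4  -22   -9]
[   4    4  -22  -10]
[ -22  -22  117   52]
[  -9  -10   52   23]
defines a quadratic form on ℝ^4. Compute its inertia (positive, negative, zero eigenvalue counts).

Answer: (2, 2, 0)

Derivation:
step 0: pivot 5 → sign +
step 1: pivot 4/5 → sign +
step 2: pivot -4 → sign −
step 3: pivot -3/4 → sign −
signature = (2, 2, 0)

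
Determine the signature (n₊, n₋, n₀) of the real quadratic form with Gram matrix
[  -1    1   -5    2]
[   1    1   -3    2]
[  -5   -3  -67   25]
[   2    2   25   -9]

Answer: (1, 3, 0)

Derivation:
step 0: pivot -1 → sign −
step 1: pivot 2 → sign +
step 2: pivot -74 → sign −
step 3: pivot -1/74 → sign −
signature = (1, 3, 0)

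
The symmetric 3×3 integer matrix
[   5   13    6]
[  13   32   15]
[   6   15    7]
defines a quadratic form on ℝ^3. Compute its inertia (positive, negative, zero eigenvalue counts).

step 0: pivot 5 → sign +
step 1: pivot -9/5 → sign −
step 2: row/col 2 already zero → sign 0
signature = (1, 1, 1)

Answer: (1, 1, 1)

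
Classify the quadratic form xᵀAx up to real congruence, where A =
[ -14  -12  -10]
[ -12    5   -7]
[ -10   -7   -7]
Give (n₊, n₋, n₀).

step 0: pivot -14 → sign −
step 1: pivot 107/7 → sign +
step 2: pivot -2/107 → sign −
signature = (1, 2, 0)

Answer: (1, 2, 0)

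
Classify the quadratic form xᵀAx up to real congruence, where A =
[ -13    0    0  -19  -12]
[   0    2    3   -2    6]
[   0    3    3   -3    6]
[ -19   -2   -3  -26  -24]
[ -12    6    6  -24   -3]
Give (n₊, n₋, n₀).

Answer: (1, 4, 0)

Derivation:
step 0: pivot -13 → sign −
step 1: pivot 2 → sign +
step 2: pivot -3/2 → sign −
step 3: pivot -3/13 → sign −
step 4: pivot -3 → sign −
signature = (1, 4, 0)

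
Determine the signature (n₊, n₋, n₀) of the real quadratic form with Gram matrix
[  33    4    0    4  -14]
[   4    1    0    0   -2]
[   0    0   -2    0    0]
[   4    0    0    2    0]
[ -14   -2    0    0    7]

step 0: pivot 33 → sign +
step 1: pivot 17/33 → sign +
step 2: pivot -2 → sign −
step 3: pivot 18/17 → sign +
step 4: pivot -1 → sign −
signature = (3, 2, 0)

Answer: (3, 2, 0)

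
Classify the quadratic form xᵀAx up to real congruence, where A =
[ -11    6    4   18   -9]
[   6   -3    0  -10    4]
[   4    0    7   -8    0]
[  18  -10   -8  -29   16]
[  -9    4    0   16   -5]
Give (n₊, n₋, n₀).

step 0: pivot -11 → sign −
step 1: pivot 3/11 → sign +
step 2: pivot -9 → sign −
step 3: pivot 1/3 → sign +
step 4: pivot -2/9 → sign −
signature = (2, 3, 0)

Answer: (2, 3, 0)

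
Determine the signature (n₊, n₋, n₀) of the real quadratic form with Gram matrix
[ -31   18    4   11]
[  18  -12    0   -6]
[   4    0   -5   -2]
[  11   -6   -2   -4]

step 0: pivot -31 → sign −
step 1: pivot -48/31 → sign −
step 2: pivot -1 → sign −
step 3: row/col 3 already zero → sign 0
signature = (0, 3, 1)

Answer: (0, 3, 1)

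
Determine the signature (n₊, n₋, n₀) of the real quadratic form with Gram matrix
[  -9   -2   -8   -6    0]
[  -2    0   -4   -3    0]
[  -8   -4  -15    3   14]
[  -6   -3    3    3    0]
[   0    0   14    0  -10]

step 0: pivot -9 → sign −
step 1: pivot 4/9 → sign +
step 2: pivot -19 → sign −
step 3: pivot 3/4 → sign +
step 4: pivot 6/19 → sign +
signature = (3, 2, 0)

Answer: (3, 2, 0)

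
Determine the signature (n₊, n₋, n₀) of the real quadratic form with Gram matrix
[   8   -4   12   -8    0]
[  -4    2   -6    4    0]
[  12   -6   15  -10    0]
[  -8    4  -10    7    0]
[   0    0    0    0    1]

step 0: pivot 8 → sign +
step 1: pivot -3 → sign −
step 2: pivot 1/3 → sign +
step 3: pivot 1 → sign +
step 4: row/col 4 already zero → sign 0
signature = (3, 1, 1)

Answer: (3, 1, 1)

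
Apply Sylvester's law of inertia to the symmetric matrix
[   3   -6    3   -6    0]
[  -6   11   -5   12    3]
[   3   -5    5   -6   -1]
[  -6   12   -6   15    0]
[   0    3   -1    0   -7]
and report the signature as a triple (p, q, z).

step 0: pivot 3 → sign +
step 1: pivot -1 → sign −
step 2: pivot 3 → sign +
step 3: pivot 3 → sign +
step 4: pivot 2/3 → sign +
signature = (4, 1, 0)

Answer: (4, 1, 0)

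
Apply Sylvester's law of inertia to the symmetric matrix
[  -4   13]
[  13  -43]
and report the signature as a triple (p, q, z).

Answer: (0, 2, 0)

Derivation:
step 0: pivot -4 → sign −
step 1: pivot -3/4 → sign −
signature = (0, 2, 0)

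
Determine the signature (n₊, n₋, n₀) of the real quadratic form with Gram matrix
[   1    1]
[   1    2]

Answer: (2, 0, 0)

Derivation:
step 0: pivot 1 → sign +
step 1: pivot 1 → sign +
signature = (2, 0, 0)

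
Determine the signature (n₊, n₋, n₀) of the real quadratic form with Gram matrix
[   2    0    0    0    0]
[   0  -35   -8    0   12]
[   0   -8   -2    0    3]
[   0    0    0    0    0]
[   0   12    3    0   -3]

Answer: (2, 2, 1)

Derivation:
step 0: pivot 2 → sign +
step 1: pivot -35 → sign −
step 2: pivot -6/35 → sign −
step 3: pivot 3/2 → sign +
step 4: row/col 4 already zero → sign 0
signature = (2, 2, 1)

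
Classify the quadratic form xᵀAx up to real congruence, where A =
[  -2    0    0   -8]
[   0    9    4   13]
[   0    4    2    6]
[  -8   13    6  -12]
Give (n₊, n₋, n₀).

step 0: pivot -2 → sign −
step 1: pivot 9 → sign +
step 2: pivot 2/9 → sign +
step 3: pivot 1 → sign +
signature = (3, 1, 0)

Answer: (3, 1, 0)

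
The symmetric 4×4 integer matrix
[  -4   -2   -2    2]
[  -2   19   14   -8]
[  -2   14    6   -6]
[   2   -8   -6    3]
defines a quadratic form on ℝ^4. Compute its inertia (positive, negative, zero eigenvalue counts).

Answer: (1, 3, 0)

Derivation:
step 0: pivot -4 → sign −
step 1: pivot 20 → sign +
step 2: pivot -17/4 → sign −
step 3: pivot -3/85 → sign −
signature = (1, 3, 0)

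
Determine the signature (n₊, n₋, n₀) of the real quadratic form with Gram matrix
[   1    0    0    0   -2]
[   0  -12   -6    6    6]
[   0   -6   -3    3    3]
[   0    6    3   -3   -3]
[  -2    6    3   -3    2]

Answer: (2, 1, 2)

Derivation:
step 0: pivot 1 → sign +
step 1: pivot -12 → sign −
step 2: pivot 1 → sign +
step 3: row/col 3 already zero → sign 0
step 4: row/col 4 already zero → sign 0
signature = (2, 1, 2)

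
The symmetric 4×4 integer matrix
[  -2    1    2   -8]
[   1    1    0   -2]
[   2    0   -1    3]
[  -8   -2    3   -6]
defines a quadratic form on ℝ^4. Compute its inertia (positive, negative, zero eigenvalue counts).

step 0: pivot -2 → sign −
step 1: pivot 3/2 → sign +
step 2: pivot 1/3 → sign +
step 3: pivot -1 → sign −
signature = (2, 2, 0)

Answer: (2, 2, 0)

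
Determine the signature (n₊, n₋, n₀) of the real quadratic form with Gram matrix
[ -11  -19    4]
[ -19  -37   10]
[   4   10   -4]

step 0: pivot -11 → sign −
step 1: pivot -46/11 → sign −
step 2: pivot -6/23 → sign −
signature = (0, 3, 0)

Answer: (0, 3, 0)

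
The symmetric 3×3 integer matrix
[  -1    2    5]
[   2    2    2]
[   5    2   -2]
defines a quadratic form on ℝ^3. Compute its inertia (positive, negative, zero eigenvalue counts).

step 0: pivot -1 → sign −
step 1: pivot 6 → sign +
step 2: pivot -1 → sign −
signature = (1, 2, 0)

Answer: (1, 2, 0)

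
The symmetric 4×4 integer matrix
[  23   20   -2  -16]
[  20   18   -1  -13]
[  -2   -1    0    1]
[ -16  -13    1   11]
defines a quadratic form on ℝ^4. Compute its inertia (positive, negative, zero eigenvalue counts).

step 0: pivot 23 → sign +
step 1: pivot 14/23 → sign +
step 2: pivot -15/14 → sign −
step 3: pivot 3/5 → sign +
signature = (3, 1, 0)

Answer: (3, 1, 0)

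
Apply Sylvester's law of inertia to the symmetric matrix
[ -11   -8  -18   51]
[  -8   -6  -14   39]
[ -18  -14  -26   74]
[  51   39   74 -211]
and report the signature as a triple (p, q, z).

step 0: pivot -11 → sign −
step 1: pivot -2/11 → sign −
step 2: pivot 8 → sign +
step 3: pivot 3/8 → sign +
signature = (2, 2, 0)

Answer: (2, 2, 0)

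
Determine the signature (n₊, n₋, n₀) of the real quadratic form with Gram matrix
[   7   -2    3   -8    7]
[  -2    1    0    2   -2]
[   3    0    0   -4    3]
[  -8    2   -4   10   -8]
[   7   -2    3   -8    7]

Answer: (3, 1, 1)

Derivation:
step 0: pivot 7 → sign +
step 1: pivot 3/7 → sign +
step 2: pivot -3 → sign −
step 3: pivot 2/3 → sign +
step 4: row/col 4 already zero → sign 0
signature = (3, 1, 1)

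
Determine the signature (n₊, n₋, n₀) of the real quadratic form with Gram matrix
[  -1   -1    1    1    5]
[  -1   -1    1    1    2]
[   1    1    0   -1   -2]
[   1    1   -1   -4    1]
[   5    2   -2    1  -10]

Answer: (2, 3, 0)

Derivation:
step 0: pivot -1 → sign −
step 1: pivot 1 → sign +
step 2: pivot -3 → sign −
step 3: pivot 18 → sign +
step 4: pivot -1/2 → sign −
signature = (2, 3, 0)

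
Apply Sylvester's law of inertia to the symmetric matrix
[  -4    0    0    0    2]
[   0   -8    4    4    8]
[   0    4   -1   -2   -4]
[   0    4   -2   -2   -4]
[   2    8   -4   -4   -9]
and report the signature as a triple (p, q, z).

step 0: pivot -4 → sign −
step 1: pivot -8 → sign −
step 2: pivot 1 → sign +
step 3: row/col 3 already zero → sign 0
step 4: row/col 4 already zero → sign 0
signature = (1, 2, 2)

Answer: (1, 2, 2)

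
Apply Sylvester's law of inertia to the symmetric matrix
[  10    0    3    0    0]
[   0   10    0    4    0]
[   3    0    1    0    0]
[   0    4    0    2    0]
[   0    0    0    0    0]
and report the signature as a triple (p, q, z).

Answer: (4, 0, 1)

Derivation:
step 0: pivot 10 → sign +
step 1: pivot 10 → sign +
step 2: pivot 1/10 → sign +
step 3: pivot 2/5 → sign +
step 4: row/col 4 already zero → sign 0
signature = (4, 0, 1)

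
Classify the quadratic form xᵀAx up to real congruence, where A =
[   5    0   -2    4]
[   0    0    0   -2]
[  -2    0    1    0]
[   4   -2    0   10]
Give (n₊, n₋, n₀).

Answer: (3, 1, 0)

Derivation:
step 0: pivot 5 → sign +
step 1: pivot 1/5 → sign +
step 2: pivot -6 → sign −
step 3: pivot 2/3 → sign +
signature = (3, 1, 0)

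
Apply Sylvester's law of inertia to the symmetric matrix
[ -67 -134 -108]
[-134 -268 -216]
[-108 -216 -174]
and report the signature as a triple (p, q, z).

step 0: pivot -67 → sign −
step 1: pivot 6/67 → sign +
step 2: row/col 2 already zero → sign 0
signature = (1, 1, 1)

Answer: (1, 1, 1)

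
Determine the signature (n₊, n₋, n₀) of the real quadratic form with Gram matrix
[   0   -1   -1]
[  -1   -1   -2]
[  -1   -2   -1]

step 0: pivot -1 → sign −
step 1: pivot 1 → sign +
step 2: pivot 2 → sign +
signature = (2, 1, 0)

Answer: (2, 1, 0)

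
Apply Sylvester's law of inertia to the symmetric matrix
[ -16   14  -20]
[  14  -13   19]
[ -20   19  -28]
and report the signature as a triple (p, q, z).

Answer: (0, 2, 1)

Derivation:
step 0: pivot -16 → sign −
step 1: pivot -3/4 → sign −
step 2: row/col 2 already zero → sign 0
signature = (0, 2, 1)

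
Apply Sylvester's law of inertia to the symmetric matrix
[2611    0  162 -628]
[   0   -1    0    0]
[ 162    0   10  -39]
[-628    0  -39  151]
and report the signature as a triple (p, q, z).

step 0: pivot 2611 → sign +
step 1: pivot -1 → sign −
step 2: pivot -134/2611 → sign −
step 3: pivot -3/134 → sign −
signature = (1, 3, 0)

Answer: (1, 3, 0)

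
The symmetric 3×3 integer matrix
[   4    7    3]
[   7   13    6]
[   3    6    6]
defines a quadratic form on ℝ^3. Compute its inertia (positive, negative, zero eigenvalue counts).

Answer: (3, 0, 0)

Derivation:
step 0: pivot 4 → sign +
step 1: pivot 3/4 → sign +
step 2: pivot 3 → sign +
signature = (3, 0, 0)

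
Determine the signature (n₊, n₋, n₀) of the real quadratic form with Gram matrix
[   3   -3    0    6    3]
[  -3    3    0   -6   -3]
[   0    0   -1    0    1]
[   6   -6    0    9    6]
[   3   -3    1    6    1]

step 0: pivot 3 → sign +
step 1: pivot -1 → sign −
step 2: pivot -3 → sign −
step 3: pivot -1 → sign −
step 4: row/col 4 already zero → sign 0
signature = (1, 3, 1)

Answer: (1, 3, 1)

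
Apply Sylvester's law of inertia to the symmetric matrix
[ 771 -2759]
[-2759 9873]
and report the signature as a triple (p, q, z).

Answer: (2, 0, 0)

Derivation:
step 0: pivot 771 → sign +
step 1: pivot 2/771 → sign +
signature = (2, 0, 0)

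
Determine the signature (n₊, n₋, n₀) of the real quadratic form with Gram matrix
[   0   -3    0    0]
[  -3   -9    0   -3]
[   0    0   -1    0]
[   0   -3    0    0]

Answer: (1, 2, 1)

Derivation:
step 0: pivot -9 → sign −
step 1: pivot 1 → sign +
step 2: pivot -1 → sign −
step 3: row/col 3 already zero → sign 0
signature = (1, 2, 1)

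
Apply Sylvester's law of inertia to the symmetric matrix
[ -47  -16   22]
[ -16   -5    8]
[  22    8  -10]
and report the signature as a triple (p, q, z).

step 0: pivot -47 → sign −
step 1: pivot 21/47 → sign +
step 2: pivot -2/7 → sign −
signature = (1, 2, 0)

Answer: (1, 2, 0)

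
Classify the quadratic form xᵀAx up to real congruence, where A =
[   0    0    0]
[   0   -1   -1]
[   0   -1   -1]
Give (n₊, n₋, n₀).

Answer: (0, 1, 2)

Derivation:
step 0: pivot -1 → sign −
step 1: row/col 1 already zero → sign 0
step 2: row/col 2 already zero → sign 0
signature = (0, 1, 2)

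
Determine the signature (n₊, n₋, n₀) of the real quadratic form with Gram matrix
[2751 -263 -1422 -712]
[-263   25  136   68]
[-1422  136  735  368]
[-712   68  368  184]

step 0: pivot 2751 → sign +
step 1: pivot -394/2751 → sign −
step 2: pivot -3/197 → sign −
step 3: row/col 3 already zero → sign 0
signature = (1, 2, 1)

Answer: (1, 2, 1)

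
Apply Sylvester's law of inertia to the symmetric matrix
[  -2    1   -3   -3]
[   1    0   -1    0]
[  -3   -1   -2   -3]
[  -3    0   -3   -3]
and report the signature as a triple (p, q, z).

step 0: pivot -2 → sign −
step 1: pivot 1/2 → sign +
step 2: pivot -10 → sign −
step 3: pivot 3/5 → sign +
signature = (2, 2, 0)

Answer: (2, 2, 0)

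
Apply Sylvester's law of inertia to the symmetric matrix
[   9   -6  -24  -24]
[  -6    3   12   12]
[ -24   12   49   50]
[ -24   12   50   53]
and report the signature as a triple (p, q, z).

Answer: (3, 1, 0)

Derivation:
step 0: pivot 9 → sign +
step 1: pivot -1 → sign −
step 2: pivot 1 → sign +
step 3: pivot 1 → sign +
signature = (3, 1, 0)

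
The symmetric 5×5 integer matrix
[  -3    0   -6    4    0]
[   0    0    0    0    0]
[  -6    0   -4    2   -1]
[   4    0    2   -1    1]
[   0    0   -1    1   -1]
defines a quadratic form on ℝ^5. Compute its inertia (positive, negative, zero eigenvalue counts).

step 0: pivot -3 → sign −
step 1: pivot 8 → sign +
step 2: pivot -1/6 → sign −
step 3: pivot -3/4 → sign −
step 4: row/col 4 already zero → sign 0
signature = (1, 3, 1)

Answer: (1, 3, 1)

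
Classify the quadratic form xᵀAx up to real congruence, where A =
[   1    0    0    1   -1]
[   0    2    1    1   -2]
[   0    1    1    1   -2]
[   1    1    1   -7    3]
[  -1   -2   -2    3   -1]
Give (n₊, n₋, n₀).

step 0: pivot 1 → sign +
step 1: pivot 2 → sign +
step 2: pivot 1/2 → sign +
step 3: pivot -9 → sign −
step 4: pivot -2 → sign −
signature = (3, 2, 0)

Answer: (3, 2, 0)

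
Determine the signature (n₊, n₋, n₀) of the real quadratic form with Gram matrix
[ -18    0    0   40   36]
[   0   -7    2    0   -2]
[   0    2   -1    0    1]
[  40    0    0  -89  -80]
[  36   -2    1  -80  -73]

Answer: (0, 4, 1)

Derivation:
step 0: pivot -18 → sign −
step 1: pivot -7 → sign −
step 2: pivot -3/7 → sign −
step 3: pivot -1/9 → sign −
step 4: row/col 4 already zero → sign 0
signature = (0, 4, 1)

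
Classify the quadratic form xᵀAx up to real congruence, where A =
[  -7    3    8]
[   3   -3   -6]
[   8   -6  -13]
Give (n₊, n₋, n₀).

Answer: (0, 2, 1)

Derivation:
step 0: pivot -7 → sign −
step 1: pivot -12/7 → sign −
step 2: row/col 2 already zero → sign 0
signature = (0, 2, 1)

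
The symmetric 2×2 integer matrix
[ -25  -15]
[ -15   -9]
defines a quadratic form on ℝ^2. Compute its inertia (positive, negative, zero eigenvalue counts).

step 0: pivot -25 → sign −
step 1: row/col 1 already zero → sign 0
signature = (0, 1, 1)

Answer: (0, 1, 1)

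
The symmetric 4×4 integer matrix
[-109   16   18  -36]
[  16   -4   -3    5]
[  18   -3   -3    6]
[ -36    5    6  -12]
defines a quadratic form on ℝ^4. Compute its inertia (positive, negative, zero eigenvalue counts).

Answer: (1, 3, 0)

Derivation:
step 0: pivot -109 → sign −
step 1: pivot -180/109 → sign −
step 2: pivot 1/20 → sign +
step 3: pivot -1/3 → sign −
signature = (1, 3, 0)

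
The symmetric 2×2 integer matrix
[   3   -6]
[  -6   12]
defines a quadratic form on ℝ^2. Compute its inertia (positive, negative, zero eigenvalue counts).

Answer: (1, 0, 1)

Derivation:
step 0: pivot 3 → sign +
step 1: row/col 1 already zero → sign 0
signature = (1, 0, 1)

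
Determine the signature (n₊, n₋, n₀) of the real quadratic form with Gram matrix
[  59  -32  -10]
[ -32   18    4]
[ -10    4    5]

Answer: (3, 0, 0)

Derivation:
step 0: pivot 59 → sign +
step 1: pivot 38/59 → sign +
step 2: pivot 3/19 → sign +
signature = (3, 0, 0)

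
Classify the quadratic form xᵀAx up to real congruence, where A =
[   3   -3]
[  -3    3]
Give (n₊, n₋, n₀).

step 0: pivot 3 → sign +
step 1: row/col 1 already zero → sign 0
signature = (1, 0, 1)

Answer: (1, 0, 1)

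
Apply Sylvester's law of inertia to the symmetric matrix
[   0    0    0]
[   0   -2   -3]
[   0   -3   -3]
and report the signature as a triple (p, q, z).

Answer: (1, 1, 1)

Derivation:
step 0: pivot -2 → sign −
step 1: pivot 3/2 → sign +
step 2: row/col 2 already zero → sign 0
signature = (1, 1, 1)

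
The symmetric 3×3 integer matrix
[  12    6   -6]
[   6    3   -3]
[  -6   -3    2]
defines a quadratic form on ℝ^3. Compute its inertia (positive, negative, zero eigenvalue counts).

Answer: (1, 1, 1)

Derivation:
step 0: pivot 12 → sign +
step 1: pivot -1 → sign −
step 2: row/col 2 already zero → sign 0
signature = (1, 1, 1)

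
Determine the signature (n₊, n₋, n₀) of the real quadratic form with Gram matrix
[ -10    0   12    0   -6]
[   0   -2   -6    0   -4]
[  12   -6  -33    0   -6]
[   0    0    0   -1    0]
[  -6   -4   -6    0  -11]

Answer: (1, 4, 0)

Derivation:
step 0: pivot -10 → sign −
step 1: pivot -2 → sign −
step 2: pivot -3/5 → sign −
step 3: pivot -1 → sign −
step 4: pivot 3 → sign +
signature = (1, 4, 0)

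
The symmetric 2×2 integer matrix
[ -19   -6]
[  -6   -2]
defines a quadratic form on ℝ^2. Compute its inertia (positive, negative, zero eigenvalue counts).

Answer: (0, 2, 0)

Derivation:
step 0: pivot -19 → sign −
step 1: pivot -2/19 → sign −
signature = (0, 2, 0)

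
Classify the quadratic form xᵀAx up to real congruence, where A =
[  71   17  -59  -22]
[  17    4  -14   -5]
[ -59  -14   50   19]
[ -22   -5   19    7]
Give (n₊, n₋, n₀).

step 0: pivot 71 → sign +
step 1: pivot -5/71 → sign −
step 2: pivot 6/5 → sign +
step 3: row/col 3 already zero → sign 0
signature = (2, 1, 1)

Answer: (2, 1, 1)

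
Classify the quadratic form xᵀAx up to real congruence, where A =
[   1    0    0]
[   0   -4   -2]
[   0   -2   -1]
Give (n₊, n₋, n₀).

step 0: pivot 1 → sign +
step 1: pivot -4 → sign −
step 2: row/col 2 already zero → sign 0
signature = (1, 1, 1)

Answer: (1, 1, 1)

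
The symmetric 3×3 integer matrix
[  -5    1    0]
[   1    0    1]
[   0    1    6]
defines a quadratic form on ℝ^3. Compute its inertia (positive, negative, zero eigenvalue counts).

step 0: pivot -5 → sign −
step 1: pivot 1/5 → sign +
step 2: pivot 1 → sign +
signature = (2, 1, 0)

Answer: (2, 1, 0)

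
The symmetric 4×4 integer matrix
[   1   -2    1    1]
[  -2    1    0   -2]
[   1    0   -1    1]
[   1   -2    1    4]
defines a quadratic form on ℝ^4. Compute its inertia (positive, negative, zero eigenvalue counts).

Answer: (2, 2, 0)

Derivation:
step 0: pivot 1 → sign +
step 1: pivot -3 → sign −
step 2: pivot -2/3 → sign −
step 3: pivot 3 → sign +
signature = (2, 2, 0)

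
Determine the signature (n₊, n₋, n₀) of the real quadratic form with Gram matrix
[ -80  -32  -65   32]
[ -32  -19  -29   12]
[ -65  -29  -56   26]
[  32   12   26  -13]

step 0: pivot -80 → sign −
step 1: pivot -31/5 → sign −
step 2: pivot -861/496 → sign −
step 3: pivot -3/287 → sign −
signature = (0, 4, 0)

Answer: (0, 4, 0)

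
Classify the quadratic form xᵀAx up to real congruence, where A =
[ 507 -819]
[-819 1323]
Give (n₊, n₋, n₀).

Answer: (1, 0, 1)

Derivation:
step 0: pivot 507 → sign +
step 1: row/col 1 already zero → sign 0
signature = (1, 0, 1)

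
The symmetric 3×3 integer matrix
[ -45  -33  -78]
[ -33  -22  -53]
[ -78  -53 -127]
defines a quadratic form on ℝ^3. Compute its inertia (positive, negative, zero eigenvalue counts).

step 0: pivot -45 → sign −
step 1: pivot 11/5 → sign +
step 2: pivot 2/11 → sign +
signature = (2, 1, 0)

Answer: (2, 1, 0)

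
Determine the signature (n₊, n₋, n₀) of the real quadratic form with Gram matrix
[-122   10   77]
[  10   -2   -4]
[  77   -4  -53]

Answer: (1, 2, 0)

Derivation:
step 0: pivot -122 → sign −
step 1: pivot -72/61 → sign −
step 2: pivot 1/8 → sign +
signature = (1, 2, 0)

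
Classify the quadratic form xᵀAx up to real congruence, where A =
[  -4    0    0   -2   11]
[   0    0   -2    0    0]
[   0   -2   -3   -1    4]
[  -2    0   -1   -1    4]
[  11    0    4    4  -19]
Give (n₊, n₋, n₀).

Answer: (2, 3, 0)

Derivation:
step 0: pivot -4 → sign −
step 1: pivot -3 → sign −
step 2: pivot 4/3 → sign +
step 3: pivot 45/4 → sign +
step 4: pivot -1/5 → sign −
signature = (2, 3, 0)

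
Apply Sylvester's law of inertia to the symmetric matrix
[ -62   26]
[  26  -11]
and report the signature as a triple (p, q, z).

Answer: (0, 2, 0)

Derivation:
step 0: pivot -62 → sign −
step 1: pivot -3/31 → sign −
signature = (0, 2, 0)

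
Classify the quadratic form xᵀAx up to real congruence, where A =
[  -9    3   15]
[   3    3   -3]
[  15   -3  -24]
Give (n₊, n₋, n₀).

Answer: (1, 1, 1)

Derivation:
step 0: pivot -9 → sign −
step 1: pivot 4 → sign +
step 2: row/col 2 already zero → sign 0
signature = (1, 1, 1)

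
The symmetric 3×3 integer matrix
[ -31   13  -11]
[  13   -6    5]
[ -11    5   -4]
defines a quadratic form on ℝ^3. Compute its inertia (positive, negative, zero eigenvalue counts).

step 0: pivot -31 → sign −
step 1: pivot -17/31 → sign −
step 2: pivot 3/17 → sign +
signature = (1, 2, 0)

Answer: (1, 2, 0)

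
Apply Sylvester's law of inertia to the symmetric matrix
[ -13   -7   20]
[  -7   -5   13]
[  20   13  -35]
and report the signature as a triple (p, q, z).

step 0: pivot -13 → sign −
step 1: pivot -16/13 → sign −
step 2: pivot -3/16 → sign −
signature = (0, 3, 0)

Answer: (0, 3, 0)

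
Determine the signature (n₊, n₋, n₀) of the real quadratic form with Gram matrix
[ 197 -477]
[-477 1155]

Answer: (2, 0, 0)

Derivation:
step 0: pivot 197 → sign +
step 1: pivot 6/197 → sign +
signature = (2, 0, 0)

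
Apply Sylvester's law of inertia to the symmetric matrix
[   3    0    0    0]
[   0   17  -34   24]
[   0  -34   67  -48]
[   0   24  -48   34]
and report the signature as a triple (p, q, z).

Answer: (3, 1, 0)

Derivation:
step 0: pivot 3 → sign +
step 1: pivot 17 → sign +
step 2: pivot -1 → sign −
step 3: pivot 2/17 → sign +
signature = (3, 1, 0)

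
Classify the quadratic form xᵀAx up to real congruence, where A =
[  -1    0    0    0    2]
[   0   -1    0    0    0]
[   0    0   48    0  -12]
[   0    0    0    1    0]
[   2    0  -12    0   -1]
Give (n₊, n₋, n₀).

Answer: (2, 2, 1)

Derivation:
step 0: pivot -1 → sign −
step 1: pivot -1 → sign −
step 2: pivot 48 → sign +
step 3: pivot 1 → sign +
step 4: row/col 4 already zero → sign 0
signature = (2, 2, 1)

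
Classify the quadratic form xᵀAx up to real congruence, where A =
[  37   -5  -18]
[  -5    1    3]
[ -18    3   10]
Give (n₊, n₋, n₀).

Answer: (3, 0, 0)

Derivation:
step 0: pivot 37 → sign +
step 1: pivot 12/37 → sign +
step 2: pivot 1/4 → sign +
signature = (3, 0, 0)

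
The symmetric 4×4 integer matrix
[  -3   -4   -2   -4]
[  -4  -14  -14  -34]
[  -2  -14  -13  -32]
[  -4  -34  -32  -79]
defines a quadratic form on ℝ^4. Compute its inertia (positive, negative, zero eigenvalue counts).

Answer: (2, 2, 0)

Derivation:
step 0: pivot -3 → sign −
step 1: pivot -26/3 → sign −
step 2: pivot 41/13 → sign +
step 3: pivot 3/41 → sign +
signature = (2, 2, 0)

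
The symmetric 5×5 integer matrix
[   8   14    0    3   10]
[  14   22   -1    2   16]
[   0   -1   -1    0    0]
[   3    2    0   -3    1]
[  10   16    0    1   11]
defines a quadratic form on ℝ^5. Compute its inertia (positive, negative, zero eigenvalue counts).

Answer: (2, 3, 0)

Derivation:
step 0: pivot 8 → sign +
step 1: pivot -5/2 → sign −
step 2: pivot -3/5 → sign −
step 3: pivot 35/12 → sign +
step 4: pivot -3/35 → sign −
signature = (2, 3, 0)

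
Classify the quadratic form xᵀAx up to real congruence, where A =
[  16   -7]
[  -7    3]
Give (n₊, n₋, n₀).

step 0: pivot 16 → sign +
step 1: pivot -1/16 → sign −
signature = (1, 1, 0)

Answer: (1, 1, 0)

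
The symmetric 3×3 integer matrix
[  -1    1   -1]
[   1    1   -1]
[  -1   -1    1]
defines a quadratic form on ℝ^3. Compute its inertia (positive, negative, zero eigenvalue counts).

Answer: (1, 1, 1)

Derivation:
step 0: pivot -1 → sign −
step 1: pivot 2 → sign +
step 2: row/col 2 already zero → sign 0
signature = (1, 1, 1)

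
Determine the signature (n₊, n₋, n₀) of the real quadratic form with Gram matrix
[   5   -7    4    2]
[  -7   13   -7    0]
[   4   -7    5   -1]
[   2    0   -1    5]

Answer: (4, 0, 0)

Derivation:
step 0: pivot 5 → sign +
step 1: pivot 16/5 → sign +
step 2: pivot 19/16 → sign +
step 3: pivot 3/19 → sign +
signature = (4, 0, 0)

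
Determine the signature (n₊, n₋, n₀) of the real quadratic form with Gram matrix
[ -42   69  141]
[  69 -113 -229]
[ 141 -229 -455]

step 0: pivot -42 → sign −
step 1: pivot 5/14 → sign +
step 2: pivot -6/5 → sign −
signature = (1, 2, 0)

Answer: (1, 2, 0)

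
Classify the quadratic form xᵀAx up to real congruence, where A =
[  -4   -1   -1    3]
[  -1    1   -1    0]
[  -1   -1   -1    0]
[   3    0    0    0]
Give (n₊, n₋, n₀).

step 0: pivot -4 → sign −
step 1: pivot 5/4 → sign +
step 2: pivot -6/5 → sign −
step 3: pivot 3 → sign +
signature = (2, 2, 0)

Answer: (2, 2, 0)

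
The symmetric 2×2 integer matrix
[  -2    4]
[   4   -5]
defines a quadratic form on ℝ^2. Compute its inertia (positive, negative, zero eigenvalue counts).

step 0: pivot -2 → sign −
step 1: pivot 3 → sign +
signature = (1, 1, 0)

Answer: (1, 1, 0)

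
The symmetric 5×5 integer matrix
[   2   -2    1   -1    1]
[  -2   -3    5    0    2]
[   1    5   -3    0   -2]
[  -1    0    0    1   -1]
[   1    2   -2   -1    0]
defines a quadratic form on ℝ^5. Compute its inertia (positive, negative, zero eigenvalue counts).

Answer: (3, 2, 0)

Derivation:
step 0: pivot 2 → sign +
step 1: pivot -5 → sign −
step 2: pivot 37/10 → sign +
step 3: pivot 21/37 → sign +
step 4: pivot -3/7 → sign −
signature = (3, 2, 0)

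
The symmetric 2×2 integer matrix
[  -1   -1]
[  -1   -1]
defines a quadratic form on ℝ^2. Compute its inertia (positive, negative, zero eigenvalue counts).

Answer: (0, 1, 1)

Derivation:
step 0: pivot -1 → sign −
step 1: row/col 1 already zero → sign 0
signature = (0, 1, 1)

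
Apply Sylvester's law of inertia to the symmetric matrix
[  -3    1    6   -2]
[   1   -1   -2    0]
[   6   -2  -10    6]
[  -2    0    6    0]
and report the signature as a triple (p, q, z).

step 0: pivot -3 → sign −
step 1: pivot -2/3 → sign −
step 2: pivot 2 → sign +
step 3: row/col 3 already zero → sign 0
signature = (1, 2, 1)

Answer: (1, 2, 1)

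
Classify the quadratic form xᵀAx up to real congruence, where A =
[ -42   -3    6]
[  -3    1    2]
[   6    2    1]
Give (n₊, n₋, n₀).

step 0: pivot -42 → sign −
step 1: pivot 17/14 → sign +
step 2: pivot -3/17 → sign −
signature = (1, 2, 0)

Answer: (1, 2, 0)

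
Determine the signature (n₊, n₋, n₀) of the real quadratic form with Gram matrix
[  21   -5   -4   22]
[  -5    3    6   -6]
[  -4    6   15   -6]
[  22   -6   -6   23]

Answer: (3, 1, 0)

Derivation:
step 0: pivot 21 → sign +
step 1: pivot 38/21 → sign +
step 2: pivot 3/19 → sign +
step 3: pivot -1 → sign −
signature = (3, 1, 0)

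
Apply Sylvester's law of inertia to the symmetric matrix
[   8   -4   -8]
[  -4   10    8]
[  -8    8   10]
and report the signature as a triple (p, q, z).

step 0: pivot 8 → sign +
step 1: pivot 8 → sign +
step 2: row/col 2 already zero → sign 0
signature = (2, 0, 1)

Answer: (2, 0, 1)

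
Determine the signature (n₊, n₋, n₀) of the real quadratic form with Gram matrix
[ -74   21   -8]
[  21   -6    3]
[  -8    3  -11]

Answer: (1, 2, 0)

Derivation:
step 0: pivot -74 → sign −
step 1: pivot -3/74 → sign −
step 2: pivot 3 → sign +
signature = (1, 2, 0)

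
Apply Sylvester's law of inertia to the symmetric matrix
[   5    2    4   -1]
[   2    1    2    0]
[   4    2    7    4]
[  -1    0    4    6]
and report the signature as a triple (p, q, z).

Answer: (3, 1, 0)

Derivation:
step 0: pivot 5 → sign +
step 1: pivot 1/5 → sign +
step 2: pivot 3 → sign +
step 3: pivot -1/3 → sign −
signature = (3, 1, 0)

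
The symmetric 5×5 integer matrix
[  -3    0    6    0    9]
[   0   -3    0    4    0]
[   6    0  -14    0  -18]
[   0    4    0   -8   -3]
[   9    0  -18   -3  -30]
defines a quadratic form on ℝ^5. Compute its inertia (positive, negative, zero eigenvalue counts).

Answer: (1, 4, 0)

Derivation:
step 0: pivot -3 → sign −
step 1: pivot -3 → sign −
step 2: pivot -2 → sign −
step 3: pivot -8/3 → sign −
step 4: pivot 3/8 → sign +
signature = (1, 4, 0)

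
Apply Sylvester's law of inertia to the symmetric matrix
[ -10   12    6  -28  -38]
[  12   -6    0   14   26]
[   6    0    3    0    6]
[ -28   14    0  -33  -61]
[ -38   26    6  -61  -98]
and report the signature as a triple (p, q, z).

step 0: pivot -10 → sign −
step 1: pivot 42/5 → sign +
step 2: pivot 3/7 → sign +
step 3: pivot -1/3 → sign −
step 4: pivot 1 → sign +
signature = (3, 2, 0)

Answer: (3, 2, 0)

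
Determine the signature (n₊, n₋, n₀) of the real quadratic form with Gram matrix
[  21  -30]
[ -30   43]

step 0: pivot 21 → sign +
step 1: pivot 1/7 → sign +
signature = (2, 0, 0)

Answer: (2, 0, 0)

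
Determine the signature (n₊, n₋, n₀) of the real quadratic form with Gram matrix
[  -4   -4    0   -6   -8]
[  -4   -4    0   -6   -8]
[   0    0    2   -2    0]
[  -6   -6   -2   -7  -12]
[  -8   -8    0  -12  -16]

Answer: (1, 1, 3)

Derivation:
step 0: pivot -4 → sign −
step 1: pivot 2 → sign +
step 2: row/col 2 already zero → sign 0
step 3: row/col 3 already zero → sign 0
step 4: row/col 4 already zero → sign 0
signature = (1, 1, 3)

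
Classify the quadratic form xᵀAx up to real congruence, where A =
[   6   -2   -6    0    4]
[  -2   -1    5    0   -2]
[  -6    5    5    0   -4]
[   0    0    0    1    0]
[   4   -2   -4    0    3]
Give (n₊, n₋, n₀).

step 0: pivot 6 → sign +
step 1: pivot -5/3 → sign −
step 2: pivot 22/5 → sign +
step 3: pivot 1 → sign +
step 4: pivot 3/11 → sign +
signature = (4, 1, 0)

Answer: (4, 1, 0)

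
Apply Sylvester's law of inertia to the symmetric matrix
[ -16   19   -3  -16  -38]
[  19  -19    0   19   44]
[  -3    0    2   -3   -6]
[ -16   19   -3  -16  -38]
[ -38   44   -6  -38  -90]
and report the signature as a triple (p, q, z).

Answer: (1, 3, 1)

Derivation:
step 0: pivot -16 → sign −
step 1: pivot 57/16 → sign +
step 2: pivot -1 → sign −
step 3: pivot -2/19 → sign −
step 4: row/col 4 already zero → sign 0
signature = (1, 3, 1)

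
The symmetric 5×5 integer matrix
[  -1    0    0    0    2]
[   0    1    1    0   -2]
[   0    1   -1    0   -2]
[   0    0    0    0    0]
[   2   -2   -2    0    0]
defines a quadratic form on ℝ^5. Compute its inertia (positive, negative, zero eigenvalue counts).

step 0: pivot -1 → sign −
step 1: pivot 1 → sign +
step 2: pivot -2 → sign −
step 3: row/col 3 already zero → sign 0
step 4: row/col 4 already zero → sign 0
signature = (1, 2, 2)

Answer: (1, 2, 2)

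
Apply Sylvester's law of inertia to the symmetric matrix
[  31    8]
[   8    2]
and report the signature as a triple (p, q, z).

step 0: pivot 31 → sign +
step 1: pivot -2/31 → sign −
signature = (1, 1, 0)

Answer: (1, 1, 0)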